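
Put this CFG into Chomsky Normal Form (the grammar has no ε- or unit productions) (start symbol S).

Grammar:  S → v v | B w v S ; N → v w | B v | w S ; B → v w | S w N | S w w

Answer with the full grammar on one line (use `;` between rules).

S → X1 X1 | B Y1; N → X1 X2 | B X1 | X2 S; B → X1 X2 | S Y3 | S Y4; X1 → v; X2 → w; Y1 → X2 Y2; Y2 → X1 S; Y3 → X2 N; Y4 → X2 X2

Introduce a nonterminal for each terminal appearing in a rule of length ≥ 2: X1 → v, X2 → w.
Binarize each right-hand side of length ≥ 3 by chaining fresh nonterminals (Y1, Y2, …): affected rules were S → B X2 X1 S; B → S X2 N; B → S X2 X2.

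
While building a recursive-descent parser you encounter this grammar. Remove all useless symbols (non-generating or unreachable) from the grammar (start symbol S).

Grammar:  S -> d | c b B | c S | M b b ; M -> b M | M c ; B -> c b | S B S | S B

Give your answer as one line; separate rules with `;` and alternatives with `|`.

Generating nonterminals: {B, S}.
Reachable from S after that: {B, S}.
Removed useless symbols: {M} and every production mentioning them.

S -> d | c b B | c S; B -> c b | S B S | S B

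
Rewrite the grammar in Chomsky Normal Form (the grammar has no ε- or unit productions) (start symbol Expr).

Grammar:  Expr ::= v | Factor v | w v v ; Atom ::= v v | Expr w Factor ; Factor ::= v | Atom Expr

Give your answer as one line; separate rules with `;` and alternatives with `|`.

Expr ::= v | Factor X1 | X2 Y1; Atom ::= X1 X1 | Expr Y2; Factor ::= v | Atom Expr; X1 ::= v; X2 ::= w; Y1 ::= X1 X1; Y2 ::= X2 Factor

Introduce a nonterminal for each terminal appearing in a rule of length ≥ 2: X1 → v, X2 → w.
Binarize each right-hand side of length ≥ 3 by chaining fresh nonterminals (Y1, Y2, …): affected rules were Expr → X2 X1 X1; Atom → Expr X2 Factor.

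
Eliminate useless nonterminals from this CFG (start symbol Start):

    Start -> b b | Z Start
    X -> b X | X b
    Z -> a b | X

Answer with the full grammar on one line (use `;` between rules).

Start -> b b | Z Start; Z -> a b

Generating nonterminals: {Start, Z}.
Reachable from Start after that: {Start, Z}.
Removed useless symbols: {X} and every production mentioning them.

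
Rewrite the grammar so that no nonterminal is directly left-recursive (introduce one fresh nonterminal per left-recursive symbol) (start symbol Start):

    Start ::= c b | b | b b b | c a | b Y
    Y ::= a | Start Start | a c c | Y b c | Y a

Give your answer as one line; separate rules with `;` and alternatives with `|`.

Left recursion appears on Y.
For Y: α = {b c, a}, β = {a, Start Start, a c c}. Rewrite as Y → β Y1 and Y1 → α Y1 | ε.

Start ::= c b | b | b b b | c a | b Y; Y ::= a Y1 | Start Start Y1 | a c c Y1; Y1 ::= b c Y1 | a Y1 | ε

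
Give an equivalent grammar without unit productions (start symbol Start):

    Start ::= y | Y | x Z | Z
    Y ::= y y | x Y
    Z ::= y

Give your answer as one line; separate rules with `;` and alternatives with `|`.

Unit pairs: Start ⇒* {Y, Z}.
For every A with A ⇒* B via unit rules, add B's non-unit alternatives to A; then delete every rule of the form X → Y.

Start ::= y | x Z | y y | x Y; Y ::= y y | x Y; Z ::= y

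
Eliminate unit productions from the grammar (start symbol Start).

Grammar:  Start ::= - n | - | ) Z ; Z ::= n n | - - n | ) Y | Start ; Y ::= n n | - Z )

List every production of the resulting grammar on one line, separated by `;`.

Unit pairs: Z ⇒* {Start}.
For every A with A ⇒* B via unit rules, add B's non-unit alternatives to A; then delete every rule of the form X → Y.

Start ::= - n | - | ) Z; Z ::= n n | - - n | ) Y | - n | - | ) Z; Y ::= n n | - Z )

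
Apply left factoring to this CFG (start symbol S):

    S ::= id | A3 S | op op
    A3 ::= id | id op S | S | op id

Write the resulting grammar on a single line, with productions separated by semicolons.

S ::= id | A3 S | op op; A3 ::= S | op id | id A3'; A3' ::= ε | op S

A3 has alternatives sharing prefix 'id': factor to A3 → id A3' with A3' → ε | op S.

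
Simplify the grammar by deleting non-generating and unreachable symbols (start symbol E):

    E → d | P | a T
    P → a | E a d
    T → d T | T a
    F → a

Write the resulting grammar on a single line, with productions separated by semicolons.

E → d | P; P → a | E a d

Generating nonterminals: {E, F, P}.
Reachable from E after that: {E, P}.
Removed useless symbols: {F, T} and every production mentioning them.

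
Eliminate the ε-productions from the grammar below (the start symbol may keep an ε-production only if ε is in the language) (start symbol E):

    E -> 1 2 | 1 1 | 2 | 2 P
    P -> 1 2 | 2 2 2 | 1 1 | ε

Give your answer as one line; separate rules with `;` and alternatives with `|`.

E -> 1 2 | 1 1 | 2 | 2 P; P -> 1 2 | 2 2 2 | 1 1

Nullable nonterminals: {P}.
ε ∉ L(G), so no ε-production is kept.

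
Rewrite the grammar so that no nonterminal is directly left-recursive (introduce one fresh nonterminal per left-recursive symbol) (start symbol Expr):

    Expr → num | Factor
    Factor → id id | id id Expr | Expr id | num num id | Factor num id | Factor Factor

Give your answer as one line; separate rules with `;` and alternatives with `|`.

Expr → num | Factor; Factor → id id Factor1 | id id Expr Factor1 | Expr id Factor1 | num num id Factor1; Factor1 → num id Factor1 | Factor Factor1 | ε

Left recursion appears on Factor.
For Factor: α = {num id, Factor}, β = {id id, id id Expr, Expr id, num num id}. Rewrite as Factor → β Factor1 and Factor1 → α Factor1 | ε.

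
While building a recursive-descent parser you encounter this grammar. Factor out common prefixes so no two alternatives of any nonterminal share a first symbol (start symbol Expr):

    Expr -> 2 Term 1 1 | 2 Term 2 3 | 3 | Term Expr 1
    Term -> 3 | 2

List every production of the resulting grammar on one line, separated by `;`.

Expr -> 3 | Term Expr 1 | 2 Term Expr1; Term -> 3 | 2; Expr1 -> 1 1 | 2 3

Expr has alternatives sharing prefix '2 Term': factor to Expr → 2 Term Expr1 with Expr1 → 1 1 | 2 3.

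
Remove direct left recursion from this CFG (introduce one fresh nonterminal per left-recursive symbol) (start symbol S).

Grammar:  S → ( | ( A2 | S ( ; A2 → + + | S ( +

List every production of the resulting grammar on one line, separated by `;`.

S → ( S' | ( A2 S'; A2 → + + | S ( +; S' → ( S' | epsilon

S is directly left-recursive.
For S: α = {(}, β = {(, ( A2}. Rewrite as S → β S' and S' → α S' | ε.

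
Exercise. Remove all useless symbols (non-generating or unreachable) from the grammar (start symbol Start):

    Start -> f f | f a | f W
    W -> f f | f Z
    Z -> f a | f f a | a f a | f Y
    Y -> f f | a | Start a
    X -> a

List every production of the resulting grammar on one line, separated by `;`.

Start -> f f | f a | f W; W -> f f | f Z; Z -> f a | f f a | a f a | f Y; Y -> f f | a | Start a

Generating nonterminals: {Start, W, X, Y, Z}.
Reachable from Start after that: {Start, W, Y, Z}.
Removed useless symbols: {X} and every production mentioning them.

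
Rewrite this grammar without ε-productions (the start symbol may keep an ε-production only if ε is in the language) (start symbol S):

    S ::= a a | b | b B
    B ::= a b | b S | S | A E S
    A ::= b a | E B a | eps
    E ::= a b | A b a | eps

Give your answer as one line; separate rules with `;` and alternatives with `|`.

Nullable nonterminals: {A, E}.
ε ∉ L(G), so no ε-production is kept.
For each production, add variants omitting each subset of nullable occurrences: B → A E S gives A E S | A S | E S. A → E B a gives E B a | B a. E → A b a gives A b a | b a.

S ::= a a | b | b B; B ::= a b | b S | S | A E S | A S | E S; A ::= b a | E B a | B a; E ::= a b | A b a | b a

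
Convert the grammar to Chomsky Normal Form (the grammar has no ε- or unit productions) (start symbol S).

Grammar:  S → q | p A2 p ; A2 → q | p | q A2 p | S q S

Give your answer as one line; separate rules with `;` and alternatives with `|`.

S → q | X1 Y1; A2 → q | p | X2 Y2 | S Y3; X1 → p; X2 → q; Y1 → A2 X1; Y2 → A2 X1; Y3 → X2 S

Introduce a nonterminal for each terminal appearing in a rule of length ≥ 2: X1 → p, X2 → q.
Binarize each right-hand side of length ≥ 3 by chaining fresh nonterminals (Y1, Y2, …): affected rules were S → X1 A2 X1; A2 → X2 A2 X1; A2 → S X2 S.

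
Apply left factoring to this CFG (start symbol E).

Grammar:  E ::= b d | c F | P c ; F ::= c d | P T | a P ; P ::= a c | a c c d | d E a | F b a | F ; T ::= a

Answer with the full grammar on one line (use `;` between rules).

P has alternatives sharing prefix 'a c': factor to P → a c P' with P' → ε | c d.
P has alternatives sharing prefix 'F': factor to P → F P'' with P'' → b a | ε.

E ::= b d | c F | P c; F ::= c d | P T | a P; P ::= d E a | a c P' | F P''; T ::= a; P' ::= ε | c d; P'' ::= b a | ε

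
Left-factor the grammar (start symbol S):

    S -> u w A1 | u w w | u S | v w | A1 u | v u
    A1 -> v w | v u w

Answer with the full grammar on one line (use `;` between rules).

S has alternatives sharing prefix 'u': factor to S → u S' with S' → w A1 | w w | S.
S has alternatives sharing prefix 'v': factor to S → v S'' with S'' → w | u.
A1 has alternatives sharing prefix 'v': factor to A1 → v A1' with A1' → w | u w.
S' has alternatives sharing prefix 'w': factor to S' → w S''' with S''' → A1 | w.

S -> A1 u | u S' | v S''; A1 -> v A1'; S' -> S | w S'''; S'' -> w | u; A1' -> w | u w; S''' -> A1 | w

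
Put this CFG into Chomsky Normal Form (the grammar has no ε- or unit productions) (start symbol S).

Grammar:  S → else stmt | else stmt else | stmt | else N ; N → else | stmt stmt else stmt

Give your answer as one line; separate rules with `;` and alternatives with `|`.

Introduce a nonterminal for each terminal appearing in a rule of length ≥ 2: X1 → else, X2 → stmt.
Binarize each right-hand side of length ≥ 3 by chaining fresh nonterminals (Y1, Y2, …): affected rules were S → X1 X2 X1; N → X2 X2 X1 X2.

S → X1 X2 | X1 Y1 | stmt | X1 N; N → else | X2 Y2; X1 → else; X2 → stmt; Y1 → X2 X1; Y2 → X2 Y3; Y3 → X1 X2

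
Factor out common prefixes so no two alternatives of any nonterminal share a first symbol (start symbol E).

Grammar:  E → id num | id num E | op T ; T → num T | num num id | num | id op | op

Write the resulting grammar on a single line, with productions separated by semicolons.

E has alternatives sharing prefix 'id num': factor to E → id num E' with E' → ε | E.
T has alternatives sharing prefix 'num': factor to T → num T' with T' → T | num id | ε.

E → op T | id num E'; T → id op | op | num T'; E' → ε | E; T' → T | num id | ε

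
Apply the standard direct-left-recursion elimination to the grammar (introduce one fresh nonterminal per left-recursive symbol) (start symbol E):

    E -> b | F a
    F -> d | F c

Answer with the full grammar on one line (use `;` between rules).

Left recursion appears on F.
For F: α = {c}, β = {d}. Rewrite as F → β F' and F' → α F' | ε.

E -> b | F a; F -> d F'; F' -> c F' | ε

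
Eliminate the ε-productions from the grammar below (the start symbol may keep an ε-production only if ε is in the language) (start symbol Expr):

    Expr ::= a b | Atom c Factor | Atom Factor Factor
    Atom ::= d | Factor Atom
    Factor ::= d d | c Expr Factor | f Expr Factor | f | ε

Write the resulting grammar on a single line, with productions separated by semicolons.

Expr ::= a b | Atom c Factor | Atom c | Atom Factor Factor | Atom Factor | Atom; Atom ::= d | Factor Atom; Factor ::= d d | c Expr Factor | c Expr | f Expr Factor | f Expr | f

Nullable nonterminals: {Factor}.
ε ∉ L(G), so no ε-production is kept.
For each production, add variants omitting each subset of nullable occurrences: Expr → Atom c Factor gives Atom c Factor | Atom c. Expr → Atom Factor Factor gives Atom Factor Factor | Atom Factor | Atom. Factor → c Expr Factor gives c Expr Factor | c Expr. Factor → f Expr Factor gives f Expr Factor | f Expr.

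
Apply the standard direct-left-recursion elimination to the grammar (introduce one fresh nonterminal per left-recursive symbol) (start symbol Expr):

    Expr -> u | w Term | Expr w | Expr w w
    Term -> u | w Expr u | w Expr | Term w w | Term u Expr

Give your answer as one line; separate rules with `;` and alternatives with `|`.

Expr -> u Expr1 | w Term Expr1; Term -> u Term1 | w Expr u Term1 | w Expr Term1; Expr1 -> w Expr1 | w w Expr1 | ε; Term1 -> w w Term1 | u Expr Term1 | ε

Left recursion appears on Expr, Term.
For Expr: α = {w, w w}, β = {u, w Term}. Rewrite as Expr → β Expr1 and Expr1 → α Expr1 | ε.
For Term: α = {w w, u Expr}, β = {u, w Expr u, w Expr}. Rewrite as Term → β Term1 and Term1 → α Term1 | ε.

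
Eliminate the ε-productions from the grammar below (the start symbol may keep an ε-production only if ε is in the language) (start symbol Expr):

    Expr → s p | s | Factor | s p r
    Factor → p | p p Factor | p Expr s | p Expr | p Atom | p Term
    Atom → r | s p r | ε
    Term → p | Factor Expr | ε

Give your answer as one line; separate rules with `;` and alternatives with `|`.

The nullable symbols are {Atom, Term}.
ε ∉ L(G), so no ε-production is kept.

Expr → s p | s | Factor | s p r; Factor → p | p p Factor | p Expr s | p Expr | p Atom | p Term; Atom → r | s p r; Term → p | Factor Expr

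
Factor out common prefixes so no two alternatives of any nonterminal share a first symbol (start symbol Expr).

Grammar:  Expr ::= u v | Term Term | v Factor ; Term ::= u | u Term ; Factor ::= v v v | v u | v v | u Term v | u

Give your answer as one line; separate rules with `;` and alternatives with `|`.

Expr ::= u v | Term Term | v Factor; Term ::= u Term1; Factor ::= v Factor1 | u Factor2; Term1 ::= ε | Term; Factor1 ::= u | v Factor11; Factor2 ::= Term v | ε; Factor11 ::= v | ε

Term has alternatives sharing prefix 'u': factor to Term → u Term1 with Term1 → ε | Term.
Factor has alternatives sharing prefix 'v': factor to Factor → v Factor1 with Factor1 → v v | u | v.
Factor has alternatives sharing prefix 'u': factor to Factor → u Factor2 with Factor2 → Term v | ε.
Factor1 has alternatives sharing prefix 'v': factor to Factor1 → v Factor11 with Factor11 → v | ε.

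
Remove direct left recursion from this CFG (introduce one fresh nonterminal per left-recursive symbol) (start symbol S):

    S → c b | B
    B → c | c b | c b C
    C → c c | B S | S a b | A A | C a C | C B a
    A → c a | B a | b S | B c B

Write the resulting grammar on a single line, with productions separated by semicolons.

S → c b | B; B → c | c b | c b C; C → c c C' | B S C' | S a b C' | A A C'; A → c a | B a | b S | B c B; C' → a C C' | B a C' | eps

Directly left-recursive nonterminal: C.
For C: α = {a C, B a}, β = {c c, B S, S a b, A A}. Rewrite as C → β C' and C' → α C' | ε.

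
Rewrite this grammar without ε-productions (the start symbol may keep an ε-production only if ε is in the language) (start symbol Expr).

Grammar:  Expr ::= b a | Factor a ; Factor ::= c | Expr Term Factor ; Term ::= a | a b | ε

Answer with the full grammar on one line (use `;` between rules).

Nullable set = {Term}.
ε ∉ L(G), so no ε-production is kept.
Add the nullable-subset variants: Factor → Expr Term Factor gives Expr Term Factor | Expr Factor.

Expr ::= b a | Factor a; Factor ::= c | Expr Term Factor | Expr Factor; Term ::= a | a b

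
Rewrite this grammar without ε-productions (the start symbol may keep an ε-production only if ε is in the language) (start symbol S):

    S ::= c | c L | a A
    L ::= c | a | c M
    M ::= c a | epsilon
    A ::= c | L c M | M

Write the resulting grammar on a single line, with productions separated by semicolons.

Nullable set = {A, M}.
ε ∉ L(G), so no ε-production is kept.
Expand every rule over subsets of its nullable positions: S → a A gives a A | a. A → L c M gives L c M | L c.

S ::= c | c L | a A | a; L ::= c | a | c M; M ::= c a; A ::= c | L c M | L c | M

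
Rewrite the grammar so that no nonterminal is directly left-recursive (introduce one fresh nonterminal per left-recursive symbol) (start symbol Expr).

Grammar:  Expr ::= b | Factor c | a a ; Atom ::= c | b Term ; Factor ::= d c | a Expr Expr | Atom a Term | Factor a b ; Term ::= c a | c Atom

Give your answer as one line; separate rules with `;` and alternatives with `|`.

Factor is directly left-recursive.
For Factor: α = {a b}, β = {d c, a Expr Expr, Atom a Term}. Rewrite as Factor → β Factor1 and Factor1 → α Factor1 | ε.

Expr ::= b | Factor c | a a; Atom ::= c | b Term; Factor ::= d c Factor1 | a Expr Expr Factor1 | Atom a Term Factor1; Term ::= c a | c Atom; Factor1 ::= a b Factor1 | ε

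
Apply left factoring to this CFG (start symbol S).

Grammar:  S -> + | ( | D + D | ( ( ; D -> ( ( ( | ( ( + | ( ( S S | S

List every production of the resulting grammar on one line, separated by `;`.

S has alternatives sharing prefix '(': factor to S → ( S' with S' → ε | (.
D has alternatives sharing prefix '( (': factor to D → ( ( D' with D' → ( | + | S S.

S -> + | D + D | ( S'; D -> S | ( ( D'; S' -> eps | (; D' -> ( | + | S S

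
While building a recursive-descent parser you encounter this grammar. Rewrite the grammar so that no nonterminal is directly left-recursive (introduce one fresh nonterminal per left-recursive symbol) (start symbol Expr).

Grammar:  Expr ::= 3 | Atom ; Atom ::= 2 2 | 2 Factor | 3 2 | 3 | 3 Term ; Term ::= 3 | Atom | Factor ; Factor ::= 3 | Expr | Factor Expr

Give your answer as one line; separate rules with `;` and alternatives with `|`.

Factor is directly left-recursive.
For Factor: α = {Expr}, β = {3, Expr}. Rewrite as Factor → β Factor1 and Factor1 → α Factor1 | ε.

Expr ::= 3 | Atom; Atom ::= 2 2 | 2 Factor | 3 2 | 3 | 3 Term; Term ::= 3 | Atom | Factor; Factor ::= 3 Factor1 | Expr Factor1; Factor1 ::= Expr Factor1 | ε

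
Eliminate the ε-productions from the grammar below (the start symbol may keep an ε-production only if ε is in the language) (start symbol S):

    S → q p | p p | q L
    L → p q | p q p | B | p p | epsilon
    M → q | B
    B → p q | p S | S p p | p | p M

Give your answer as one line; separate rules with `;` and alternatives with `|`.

The nullable symbols are {L}.
ε ∉ L(G), so no ε-production is kept.
For each production, add variants omitting each subset of nullable occurrences: S → q L gives q L | q.

S → q p | p p | q L | q; L → p q | p q p | B | p p; M → q | B; B → p q | p S | S p p | p | p M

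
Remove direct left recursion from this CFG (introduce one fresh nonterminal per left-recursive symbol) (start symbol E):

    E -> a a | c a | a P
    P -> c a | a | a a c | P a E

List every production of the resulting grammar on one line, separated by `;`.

Directly left-recursive nonterminal: P.
For P: α = {a E}, β = {c a, a, a a c}. Rewrite as P → β P' and P' → α P' | ε.

E -> a a | c a | a P; P -> c a P' | a P' | a a c P'; P' -> a E P' | epsilon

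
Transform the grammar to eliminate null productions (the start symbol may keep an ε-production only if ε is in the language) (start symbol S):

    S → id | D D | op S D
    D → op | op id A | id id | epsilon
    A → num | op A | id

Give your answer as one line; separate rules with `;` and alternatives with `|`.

The nullable symbols are {D, S}.
ε ∈ L(G) since S is nullable, so keep S → ε.
Expand every rule over subsets of its nullable positions: S → D D gives D D | D. S → op S D gives op S D | op S | op D | op.

S → id | D D | D | op S D | op S | op D | op | ε; D → op | op id A | id id; A → num | op A | id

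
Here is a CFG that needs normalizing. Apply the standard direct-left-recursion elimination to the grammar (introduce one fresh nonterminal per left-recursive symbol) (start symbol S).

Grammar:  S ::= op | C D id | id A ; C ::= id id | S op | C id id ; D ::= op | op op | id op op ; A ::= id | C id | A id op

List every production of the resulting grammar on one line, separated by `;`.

Left recursion appears on C, A.
For C: α = {id id}, β = {id id, S op}. Rewrite as C → β C' and C' → α C' | ε.
For A: α = {id op}, β = {id, C id}. Rewrite as A → β A' and A' → α A' | ε.

S ::= op | C D id | id A; C ::= id id C' | S op C'; D ::= op | op op | id op op; A ::= id A' | C id A'; C' ::= id id C' | ε; A' ::= id op A' | ε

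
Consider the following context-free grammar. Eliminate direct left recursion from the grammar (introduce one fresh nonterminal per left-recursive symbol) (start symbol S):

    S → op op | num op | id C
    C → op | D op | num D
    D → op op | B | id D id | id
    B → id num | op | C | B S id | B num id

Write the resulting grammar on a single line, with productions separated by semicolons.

S → op op | num op | id C; C → op | D op | num D; D → op op | B | id D id | id; B → id num B' | op B' | C B'; B' → S id B' | num id B' | epsilon

Left recursion appears on B.
For B: α = {S id, num id}, β = {id num, op, C}. Rewrite as B → β B' and B' → α B' | ε.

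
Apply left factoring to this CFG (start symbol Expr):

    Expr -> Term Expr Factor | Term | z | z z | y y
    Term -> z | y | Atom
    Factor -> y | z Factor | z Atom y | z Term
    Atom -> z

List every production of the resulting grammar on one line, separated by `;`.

Expr has alternatives sharing prefix 'Term': factor to Expr → Term Expr1 with Expr1 → Expr Factor | ε.
Expr has alternatives sharing prefix 'z': factor to Expr → z Expr2 with Expr2 → ε | z.
Factor has alternatives sharing prefix 'z': factor to Factor → z Factor1 with Factor1 → Factor | Atom y | Term.

Expr -> y y | Term Expr1 | z Expr2; Term -> z | y | Atom; Factor -> y | z Factor1; Atom -> z; Expr1 -> Expr Factor | ε; Expr2 -> ε | z; Factor1 -> Factor | Atom y | Term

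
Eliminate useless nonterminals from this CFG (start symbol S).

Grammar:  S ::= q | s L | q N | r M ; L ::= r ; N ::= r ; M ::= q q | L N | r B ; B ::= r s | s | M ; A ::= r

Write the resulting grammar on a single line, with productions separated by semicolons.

Generating nonterminals: {A, B, L, M, N, S}.
Reachable from S after that: {B, L, M, N, S}.
Removed useless symbols: {A} and every production mentioning them.

S ::= q | s L | q N | r M; L ::= r; N ::= r; M ::= q q | L N | r B; B ::= r s | s | M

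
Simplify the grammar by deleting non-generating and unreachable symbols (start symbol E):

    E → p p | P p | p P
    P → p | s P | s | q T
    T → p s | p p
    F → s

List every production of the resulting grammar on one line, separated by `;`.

E → p p | P p | p P; P → p | s P | s | q T; T → p s | p p

Generating nonterminals: {E, F, P, T}.
Reachable from E after that: {E, P, T}.
Removed useless symbols: {F} and every production mentioning them.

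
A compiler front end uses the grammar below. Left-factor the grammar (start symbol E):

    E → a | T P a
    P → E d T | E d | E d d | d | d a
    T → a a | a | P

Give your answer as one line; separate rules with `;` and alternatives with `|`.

P has alternatives sharing prefix 'E d': factor to P → E d P' with P' → T | ε | d.
P has alternatives sharing prefix 'd': factor to P → d P'' with P'' → ε | a.
T has alternatives sharing prefix 'a': factor to T → a T' with T' → a | ε.

E → a | T P a; P → E d P' | d P''; T → P | a T'; P' → T | epsilon | d; P'' → epsilon | a; T' → a | epsilon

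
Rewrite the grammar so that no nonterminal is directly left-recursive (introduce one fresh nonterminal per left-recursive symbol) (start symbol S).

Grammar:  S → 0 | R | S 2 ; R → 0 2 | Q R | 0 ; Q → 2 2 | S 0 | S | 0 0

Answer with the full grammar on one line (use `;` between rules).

S → 0 S' | R S'; R → 0 2 | Q R | 0; Q → 2 2 | S 0 | S | 0 0; S' → 2 S' | ε

Directly left-recursive nonterminal: S.
For S: α = {2}, β = {0, R}. Rewrite as S → β S' and S' → α S' | ε.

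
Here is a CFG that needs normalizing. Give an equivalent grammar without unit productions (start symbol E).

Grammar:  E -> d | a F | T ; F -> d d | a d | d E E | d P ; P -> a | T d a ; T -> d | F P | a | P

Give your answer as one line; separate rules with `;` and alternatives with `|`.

Unit pairs: E ⇒* {P, T}; T ⇒* {P}.
Replace each nonterminal's rules with the union of the non-unit rules of every nonterminal it unit-derives.

E -> d | a F | a | T d a | F P; F -> d d | a d | d E E | d P; P -> a | T d a; T -> a | T d a | d | F P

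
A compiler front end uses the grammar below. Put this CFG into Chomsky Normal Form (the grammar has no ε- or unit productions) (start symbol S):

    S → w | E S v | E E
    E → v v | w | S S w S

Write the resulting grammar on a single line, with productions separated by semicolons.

Introduce a nonterminal for each terminal appearing in a rule of length ≥ 2: X1 → v, X2 → w.
Binarize each right-hand side of length ≥ 3 by chaining fresh nonterminals (Y1, Y2, …): affected rules were S → E S X1; E → S S X2 S.

S → w | E Y1 | E E; E → X1 X1 | w | S Y2; X1 → v; X2 → w; Y1 → S X1; Y2 → S Y3; Y3 → X2 S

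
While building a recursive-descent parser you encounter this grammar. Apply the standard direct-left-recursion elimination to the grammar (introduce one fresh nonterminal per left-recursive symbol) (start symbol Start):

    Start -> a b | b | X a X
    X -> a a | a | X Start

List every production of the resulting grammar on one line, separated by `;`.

Directly left-recursive nonterminal: X.
For X: α = {Start}, β = {a a, a}. Rewrite as X → β X1 and X1 → α X1 | ε.

Start -> a b | b | X a X; X -> a a X1 | a X1; X1 -> Start X1 | ε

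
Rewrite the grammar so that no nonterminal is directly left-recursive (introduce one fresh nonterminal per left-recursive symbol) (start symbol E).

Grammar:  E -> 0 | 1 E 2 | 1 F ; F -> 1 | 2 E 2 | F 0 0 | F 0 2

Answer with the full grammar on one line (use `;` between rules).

E -> 0 | 1 E 2 | 1 F; F -> 1 F' | 2 E 2 F'; F' -> 0 0 F' | 0 2 F' | eps

Directly left-recursive nonterminal: F.
For F: α = {0 0, 0 2}, β = {1, 2 E 2}. Rewrite as F → β F' and F' → α F' | ε.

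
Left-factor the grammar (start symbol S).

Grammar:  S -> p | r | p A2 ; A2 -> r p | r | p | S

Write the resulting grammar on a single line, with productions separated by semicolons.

S -> r | p S'; A2 -> p | S | r A2'; S' -> ε | A2; A2' -> p | ε

S has alternatives sharing prefix 'p': factor to S → p S' with S' → ε | A2.
A2 has alternatives sharing prefix 'r': factor to A2 → r A2' with A2' → p | ε.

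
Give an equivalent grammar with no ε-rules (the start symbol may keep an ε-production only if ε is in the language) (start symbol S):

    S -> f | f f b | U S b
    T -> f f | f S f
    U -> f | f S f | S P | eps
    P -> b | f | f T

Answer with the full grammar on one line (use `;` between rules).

The nullable symbols are {U}.
ε ∉ L(G), so no ε-production is kept.
Add the nullable-subset variants: S → U S b gives U S b | S b.

S -> f | f f b | U S b | S b; T -> f f | f S f; U -> f | f S f | S P; P -> b | f | f T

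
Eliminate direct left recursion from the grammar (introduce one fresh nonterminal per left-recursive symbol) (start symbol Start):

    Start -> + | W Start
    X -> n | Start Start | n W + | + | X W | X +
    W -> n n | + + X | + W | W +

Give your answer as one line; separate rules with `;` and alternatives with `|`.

Directly left-recursive nonterminals: X, W.
For X: α = {W, +}, β = {n, Start Start, n W +, +}. Rewrite as X → β X1 and X1 → α X1 | ε.
For W: α = {+}, β = {n n, + + X, + W}. Rewrite as W → β W1 and W1 → α W1 | ε.

Start -> + | W Start; X -> n X1 | Start Start X1 | n W + X1 | + X1; W -> n n W1 | + + X W1 | + W W1; X1 -> W X1 | + X1 | epsilon; W1 -> + W1 | epsilon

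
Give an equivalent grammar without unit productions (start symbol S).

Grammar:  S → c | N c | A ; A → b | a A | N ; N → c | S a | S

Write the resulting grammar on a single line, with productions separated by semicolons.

Unit pairs: A ⇒* {N, S}; N ⇒* {A, S}; S ⇒* {A, N}.
For each unit pair (A, B), copy every non-unit production of B to A, then drop all unit productions.

S → c | N c | S a | b | a A; A → c | N c | S a | b | a A; N → c | N c | S a | b | a A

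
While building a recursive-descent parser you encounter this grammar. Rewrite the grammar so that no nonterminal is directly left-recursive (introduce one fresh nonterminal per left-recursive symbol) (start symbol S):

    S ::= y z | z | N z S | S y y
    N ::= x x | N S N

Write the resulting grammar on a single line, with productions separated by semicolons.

S ::= y z S' | z S' | N z S S'; N ::= x x N'; S' ::= y y S' | eps; N' ::= S N N' | eps

Directly left-recursive nonterminals: S, N.
For S: α = {y y}, β = {y z, z, N z S}. Rewrite as S → β S' and S' → α S' | ε.
For N: α = {S N}, β = {x x}. Rewrite as N → β N' and N' → α N' | ε.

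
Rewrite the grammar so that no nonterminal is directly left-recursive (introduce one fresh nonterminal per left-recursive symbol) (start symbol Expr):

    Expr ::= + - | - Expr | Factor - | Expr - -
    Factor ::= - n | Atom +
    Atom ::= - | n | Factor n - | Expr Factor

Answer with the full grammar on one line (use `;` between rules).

Expr ::= + - Expr1 | - Expr Expr1 | Factor - Expr1; Factor ::= - n | Atom +; Atom ::= - | n | Factor n - | Expr Factor; Expr1 ::= - - Expr1 | epsilon

Directly left-recursive nonterminal: Expr.
For Expr: α = {- -}, β = {+ -, - Expr, Factor -}. Rewrite as Expr → β Expr1 and Expr1 → α Expr1 | ε.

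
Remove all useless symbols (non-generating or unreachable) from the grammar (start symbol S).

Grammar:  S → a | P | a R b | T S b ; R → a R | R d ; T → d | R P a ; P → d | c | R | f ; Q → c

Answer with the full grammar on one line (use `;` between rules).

S → a | P | T S b; T → d; P → d | c | f

Generating nonterminals: {P, Q, S, T}.
Reachable from S after that: {P, S, T}.
Removed useless symbols: {Q, R} and every production mentioning them.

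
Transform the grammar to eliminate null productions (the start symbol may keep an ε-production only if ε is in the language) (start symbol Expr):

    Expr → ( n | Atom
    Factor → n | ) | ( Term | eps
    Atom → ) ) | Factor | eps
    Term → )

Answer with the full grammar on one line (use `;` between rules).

Nullable nonterminals: {Atom, Expr, Factor}.
ε ∈ L(G) since Expr is nullable, so keep Expr → ε.

Expr → ( n | Atom | eps; Factor → n | ) | ( Term; Atom → ) ) | Factor; Term → )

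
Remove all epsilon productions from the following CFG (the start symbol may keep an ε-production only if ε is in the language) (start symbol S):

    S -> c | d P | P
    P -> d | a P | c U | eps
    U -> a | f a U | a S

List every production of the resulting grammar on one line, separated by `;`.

S -> c | d P | d | P | eps; P -> d | a P | a | c U; U -> a | f a U | a S

Nullable nonterminals: {P, S}.
ε ∈ L(G) since S is nullable, so keep S → ε.
For each production, add variants omitting each subset of nullable occurrences: S → d P gives d P | d. P → a P gives a P | a.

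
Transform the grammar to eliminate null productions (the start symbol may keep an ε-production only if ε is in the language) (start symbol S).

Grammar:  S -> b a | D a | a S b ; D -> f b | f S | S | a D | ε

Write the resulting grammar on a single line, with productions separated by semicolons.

S -> b a | D a | a | a S b; D -> f b | f S | S | a D | a

Nullable nonterminals: {D}.
ε ∉ L(G), so no ε-production is kept.
Expand every rule over subsets of its nullable positions: S → D a gives D a | a. D → a D gives a D | a.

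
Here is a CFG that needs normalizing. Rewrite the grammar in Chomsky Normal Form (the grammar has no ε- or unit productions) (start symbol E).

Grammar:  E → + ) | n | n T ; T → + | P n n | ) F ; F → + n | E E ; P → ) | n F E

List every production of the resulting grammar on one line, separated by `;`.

Introduce a nonterminal for each terminal appearing in a rule of length ≥ 2: X1 → +, X2 → ), X3 → n.
Binarize each right-hand side of length ≥ 3 by chaining fresh nonterminals (Y1, Y2, …): affected rules were T → P X3 X3; P → X3 F E.

E → X1 X2 | n | X3 T; T → + | P Y1 | X2 F; F → X1 X3 | E E; P → ) | X3 Y2; X1 → +; X2 → ); X3 → n; Y1 → X3 X3; Y2 → F E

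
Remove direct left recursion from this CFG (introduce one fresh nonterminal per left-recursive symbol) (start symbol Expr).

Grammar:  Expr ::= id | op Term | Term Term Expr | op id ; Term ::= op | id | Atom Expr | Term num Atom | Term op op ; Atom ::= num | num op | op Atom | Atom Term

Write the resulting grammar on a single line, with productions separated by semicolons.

Expr ::= id | op Term | Term Term Expr | op id; Term ::= op Term1 | id Term1 | Atom Expr Term1; Atom ::= num Atom1 | num op Atom1 | op Atom Atom1; Term1 ::= num Atom Term1 | op op Term1 | ε; Atom1 ::= Term Atom1 | ε

Left recursion appears on Term, Atom.
For Term: α = {num Atom, op op}, β = {op, id, Atom Expr}. Rewrite as Term → β Term1 and Term1 → α Term1 | ε.
For Atom: α = {Term}, β = {num, num op, op Atom}. Rewrite as Atom → β Atom1 and Atom1 → α Atom1 | ε.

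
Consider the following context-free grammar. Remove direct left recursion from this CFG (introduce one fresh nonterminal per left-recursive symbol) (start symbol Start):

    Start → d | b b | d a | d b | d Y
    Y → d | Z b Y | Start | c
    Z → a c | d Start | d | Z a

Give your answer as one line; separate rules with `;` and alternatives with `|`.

Directly left-recursive nonterminal: Z.
For Z: α = {a}, β = {a c, d Start, d}. Rewrite as Z → β Z1 and Z1 → α Z1 | ε.

Start → d | b b | d a | d b | d Y; Y → d | Z b Y | Start | c; Z → a c Z1 | d Start Z1 | d Z1; Z1 → a Z1 | ε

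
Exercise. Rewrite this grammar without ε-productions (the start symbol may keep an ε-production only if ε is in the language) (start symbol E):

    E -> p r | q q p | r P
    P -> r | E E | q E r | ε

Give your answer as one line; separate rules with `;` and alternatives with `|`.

Nullable nonterminals: {P}.
ε ∉ L(G), so no ε-production is kept.
For each production, add variants omitting each subset of nullable occurrences: E → r P gives r P | r.

E -> p r | q q p | r P | r; P -> r | E E | q E r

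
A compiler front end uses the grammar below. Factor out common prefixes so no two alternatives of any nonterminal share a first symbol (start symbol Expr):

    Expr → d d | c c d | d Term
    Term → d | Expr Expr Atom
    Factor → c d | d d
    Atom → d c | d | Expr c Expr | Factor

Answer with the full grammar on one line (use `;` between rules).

Expr has alternatives sharing prefix 'd': factor to Expr → d Expr1 with Expr1 → d | Term.
Atom has alternatives sharing prefix 'd': factor to Atom → d Atom1 with Atom1 → c | ε.

Expr → c c d | d Expr1; Term → d | Expr Expr Atom; Factor → c d | d d; Atom → Expr c Expr | Factor | d Atom1; Expr1 → d | Term; Atom1 → c | epsilon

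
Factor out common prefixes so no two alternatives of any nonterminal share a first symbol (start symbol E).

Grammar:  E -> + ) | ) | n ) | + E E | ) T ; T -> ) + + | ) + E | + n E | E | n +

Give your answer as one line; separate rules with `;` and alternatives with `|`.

E -> n ) | + E' | ) E''; T -> + n E | E | n + | ) + T'; E' -> ) | E E; E'' -> ε | T; T' -> + | E

E has alternatives sharing prefix '+': factor to E → + E' with E' → ) | E E.
E has alternatives sharing prefix ')': factor to E → ) E'' with E'' → ε | T.
T has alternatives sharing prefix ') +': factor to T → ) + T' with T' → + | E.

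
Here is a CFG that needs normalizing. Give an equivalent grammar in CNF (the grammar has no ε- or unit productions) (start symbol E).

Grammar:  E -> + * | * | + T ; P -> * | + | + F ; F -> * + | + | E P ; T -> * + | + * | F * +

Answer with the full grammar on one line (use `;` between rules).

E -> X1 X2 | * | X1 T; P -> * | + | X1 F; F -> X2 X1 | + | E P; T -> X2 X1 | X1 X2 | F Y1; X1 -> +; X2 -> *; Y1 -> X2 X1

Introduce a nonterminal for each terminal appearing in a rule of length ≥ 2: X1 → +, X2 → *.
Binarize each right-hand side of length ≥ 3 by chaining fresh nonterminals (Y1, Y2, …): affected rules were T → F X2 X1.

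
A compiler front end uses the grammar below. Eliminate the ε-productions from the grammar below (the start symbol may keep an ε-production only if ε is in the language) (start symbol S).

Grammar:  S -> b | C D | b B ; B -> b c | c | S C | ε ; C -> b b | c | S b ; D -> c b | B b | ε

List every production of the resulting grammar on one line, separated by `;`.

Nullable set = {B, D}.
ε ∉ L(G), so no ε-production is kept.
For each production, add variants omitting each subset of nullable occurrences: S → C D gives C D | C. D → B b gives B b | b.

S -> b | C D | C | b B; B -> b c | c | S C; C -> b b | c | S b; D -> c b | B b | b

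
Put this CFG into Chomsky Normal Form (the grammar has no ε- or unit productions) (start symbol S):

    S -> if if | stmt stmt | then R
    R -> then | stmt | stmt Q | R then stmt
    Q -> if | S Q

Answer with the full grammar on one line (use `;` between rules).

S -> X1 X1 | X2 X2 | X3 R; R -> then | stmt | X2 Q | R Y1; Q -> if | S Q; X1 -> if; X2 -> stmt; X3 -> then; Y1 -> X3 X2

Introduce a nonterminal for each terminal appearing in a rule of length ≥ 2: X1 → if, X2 → stmt, X3 → then.
Binarize each right-hand side of length ≥ 3 by chaining fresh nonterminals (Y1, Y2, …): affected rules were R → R X3 X2.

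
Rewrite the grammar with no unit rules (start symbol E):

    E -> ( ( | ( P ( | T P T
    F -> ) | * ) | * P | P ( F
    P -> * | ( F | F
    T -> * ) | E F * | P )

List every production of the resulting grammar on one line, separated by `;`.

Unit pairs: P ⇒* {F}.
Replace each nonterminal's rules with the union of the non-unit rules of every nonterminal it unit-derives.

E -> ( ( | ( P ( | T P T; F -> ) | * ) | * P | P ( F; P -> ) | * ) | * P | P ( F | * | ( F; T -> * ) | E F * | P )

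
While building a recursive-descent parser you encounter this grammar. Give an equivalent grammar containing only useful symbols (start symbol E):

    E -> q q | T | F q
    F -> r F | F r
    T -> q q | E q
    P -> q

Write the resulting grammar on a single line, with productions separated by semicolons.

Generating nonterminals: {E, P, T}.
Reachable from E after that: {E, T}.
Removed useless symbols: {F, P} and every production mentioning them.

E -> q q | T; T -> q q | E q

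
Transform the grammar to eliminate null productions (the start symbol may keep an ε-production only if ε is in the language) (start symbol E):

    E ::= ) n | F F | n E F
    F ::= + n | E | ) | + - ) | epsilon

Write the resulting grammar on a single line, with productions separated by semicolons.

Nullable set = {E, F}.
ε ∈ L(G) since E is nullable, so keep E → ε.
For each production, add variants omitting each subset of nullable occurrences: E → F F gives F F | F. E → n E F gives n E F | n E | n F | n.

E ::= ) n | F F | F | n E F | n E | n F | n | epsilon; F ::= + n | E | ) | + - )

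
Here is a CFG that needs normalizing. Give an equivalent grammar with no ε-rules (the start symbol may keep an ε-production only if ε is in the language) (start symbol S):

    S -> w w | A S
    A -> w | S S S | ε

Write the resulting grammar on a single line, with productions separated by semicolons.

The nullable symbols are {A}.
ε ∉ L(G), so no ε-production is kept.

S -> w w | A S; A -> w | S S S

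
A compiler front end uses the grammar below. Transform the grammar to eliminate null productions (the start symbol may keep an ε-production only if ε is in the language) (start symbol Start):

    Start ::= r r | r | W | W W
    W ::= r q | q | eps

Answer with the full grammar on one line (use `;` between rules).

Start ::= r r | r | W | W W | eps; W ::= r q | q

The nullable symbols are {Start, W}.
ε ∈ L(G) since Start is nullable, so keep Start → ε.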